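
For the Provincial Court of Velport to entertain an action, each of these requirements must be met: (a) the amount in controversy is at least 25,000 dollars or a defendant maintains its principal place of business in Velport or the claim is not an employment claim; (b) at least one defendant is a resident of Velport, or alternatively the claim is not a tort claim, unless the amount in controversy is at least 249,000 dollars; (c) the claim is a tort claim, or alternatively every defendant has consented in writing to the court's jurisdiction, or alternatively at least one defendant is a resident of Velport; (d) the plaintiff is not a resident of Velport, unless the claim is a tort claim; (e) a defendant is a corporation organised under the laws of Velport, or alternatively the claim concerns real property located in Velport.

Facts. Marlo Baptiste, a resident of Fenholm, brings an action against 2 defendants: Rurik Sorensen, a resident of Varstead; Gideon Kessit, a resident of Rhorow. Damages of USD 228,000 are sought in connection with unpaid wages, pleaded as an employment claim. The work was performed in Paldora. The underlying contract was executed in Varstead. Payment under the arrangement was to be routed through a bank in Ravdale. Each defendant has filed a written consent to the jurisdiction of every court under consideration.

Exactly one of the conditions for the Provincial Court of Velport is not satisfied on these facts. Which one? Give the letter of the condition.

(e)

The Provincial Court of Velport:
  (a) The amount in controversy is 228,000 dollars, which meets the 25,000 dollars floor, so one alternative holds. Condition met.
  (b) The claim is an employment claim, not a tort claim — that alternative is enough. Condition met.
  (c) Every defendant has filed written consent, so one alternative holds. Condition met.
  (d) The plaintiff resides in Fenholm, which is not Velport. Met.
  (e) No defendant is a corporation; the claim does not concern real property — no alternative holds. Not met.
Only condition (e) fails.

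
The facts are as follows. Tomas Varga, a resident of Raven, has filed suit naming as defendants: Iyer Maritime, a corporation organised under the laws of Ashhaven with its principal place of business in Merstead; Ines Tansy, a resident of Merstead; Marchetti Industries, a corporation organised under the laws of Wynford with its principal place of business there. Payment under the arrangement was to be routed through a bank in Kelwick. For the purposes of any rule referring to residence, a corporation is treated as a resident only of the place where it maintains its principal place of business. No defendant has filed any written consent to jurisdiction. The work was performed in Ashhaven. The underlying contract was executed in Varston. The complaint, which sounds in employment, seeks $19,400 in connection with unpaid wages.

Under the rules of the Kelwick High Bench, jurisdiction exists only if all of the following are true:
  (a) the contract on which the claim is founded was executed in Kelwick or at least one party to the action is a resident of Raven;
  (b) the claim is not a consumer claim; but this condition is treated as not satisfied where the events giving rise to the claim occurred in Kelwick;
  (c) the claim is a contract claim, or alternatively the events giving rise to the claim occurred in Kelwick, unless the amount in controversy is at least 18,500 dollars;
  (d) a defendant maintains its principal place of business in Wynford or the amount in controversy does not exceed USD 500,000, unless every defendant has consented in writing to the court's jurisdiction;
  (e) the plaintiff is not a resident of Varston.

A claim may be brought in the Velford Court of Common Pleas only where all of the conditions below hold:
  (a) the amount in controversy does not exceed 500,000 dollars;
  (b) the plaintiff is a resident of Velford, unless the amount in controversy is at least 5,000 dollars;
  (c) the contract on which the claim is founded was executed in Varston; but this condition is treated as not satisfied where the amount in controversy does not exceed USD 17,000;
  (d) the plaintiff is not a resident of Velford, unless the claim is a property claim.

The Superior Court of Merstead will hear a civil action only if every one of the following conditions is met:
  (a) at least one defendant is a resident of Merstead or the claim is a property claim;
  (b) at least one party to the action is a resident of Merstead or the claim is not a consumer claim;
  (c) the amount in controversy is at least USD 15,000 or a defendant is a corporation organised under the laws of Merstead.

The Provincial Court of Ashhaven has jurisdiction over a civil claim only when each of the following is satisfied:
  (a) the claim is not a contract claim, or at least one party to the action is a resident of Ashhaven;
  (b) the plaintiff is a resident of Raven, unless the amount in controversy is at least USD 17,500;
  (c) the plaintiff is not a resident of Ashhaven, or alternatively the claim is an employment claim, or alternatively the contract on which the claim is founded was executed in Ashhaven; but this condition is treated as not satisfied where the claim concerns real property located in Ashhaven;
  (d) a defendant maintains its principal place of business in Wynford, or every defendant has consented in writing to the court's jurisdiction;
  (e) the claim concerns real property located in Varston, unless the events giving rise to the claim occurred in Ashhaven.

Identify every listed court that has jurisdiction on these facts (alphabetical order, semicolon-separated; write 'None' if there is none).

the Kelwick High Bench; the Provincial Court of Ashhaven; the Superior Court of Merstead; the Velford Court of Common Pleas

The Kelwick High Bench:
  (a) Tomas Varga resides in Raven, so this disjunct is met. Met.
  (b) The claim is an employment claim, not a consumer claim. And the carve-out is inapplicable — the operative events occurred in Ashhaven, not Kelwick. Satisfied.
  (c) The claim is an employment claim, not a contract claim; the operative events occurred in Ashhaven, not Kelwick — no alternative holds. The proviso rescues it, though: the amount in controversy is $19,400, which meets the 18,500 dollars floor. Met.
  (d) Marchetti Industries has its principal place of business in Wynford — that alternative is enough. Satisfied.
  (e) The plaintiff resides in Raven, which is not Varston. Met.
  → Every requirement is satisfied — jurisdiction.
The Velford Court of Common Pleas:
  (a) The amount in controversy is $19,400, within the $500,000 ceiling. Satisfied.
  (b) The plaintiff resides in Raven, not Velford. The proviso rescues it, though: the amount in controversy is 19,400 dollars, which meets the 5,000 dollars floor. Condition met.
  (c) The contract was executed in Varston. The exception is not triggered, since the amount in controversy is USD 19,400, above the USD 17,000 ceiling. Met.
  (d) The plaintiff resides in Raven, which is not Velford. Satisfied.
  → The court has jurisdiction.
The Superior Court of Merstead:
  (a) Iyer Maritime resides in Merstead, so this disjunct is met. Satisfied.
  (b) Iyer Maritime resides in Merstead, which satisfies one of the alternatives. Satisfied.
  (c) The amount in controversy is 19,400 dollars, which meets the $15,000 floor, so this disjunct is met. Condition met.
  → The court has jurisdiction.
The Provincial Court of Ashhaven:
  (a) The claim is an employment claim, not a contract claim, so this disjunct is met. Condition met.
  (b) The plaintiff resides in Raven. Satisfied.
  (c) The plaintiff resides in Raven, which is not Ashhaven, so this disjunct is met. And the carve-out is inapplicable — the claim does not concern real property. Satisfied.
  (d) Marchetti Industries has its principal place of business in Wynford — that alternative is enough. Condition met.
  (e) The claim does not concern real property. But the operative events occurred in Ashhaven, and the 'unless' clause therefore excuses the requirement. Condition met.
  → The court has jurisdiction.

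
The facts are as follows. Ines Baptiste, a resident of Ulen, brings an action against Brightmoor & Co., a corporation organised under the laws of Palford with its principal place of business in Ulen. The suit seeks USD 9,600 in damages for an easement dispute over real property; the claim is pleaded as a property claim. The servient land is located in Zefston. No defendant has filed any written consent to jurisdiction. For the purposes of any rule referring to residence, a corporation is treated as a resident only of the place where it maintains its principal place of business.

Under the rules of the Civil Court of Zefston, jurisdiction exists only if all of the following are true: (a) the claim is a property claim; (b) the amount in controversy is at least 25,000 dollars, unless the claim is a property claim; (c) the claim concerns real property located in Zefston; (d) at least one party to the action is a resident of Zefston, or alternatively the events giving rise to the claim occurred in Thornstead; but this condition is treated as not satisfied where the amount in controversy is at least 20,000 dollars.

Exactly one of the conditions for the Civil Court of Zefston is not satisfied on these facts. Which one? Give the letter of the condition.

The Civil Court of Zefston:
  (a) The claim is a property claim. Satisfied.
  (b) The amount in controversy is USD 9,600, below the $25,000 floor. However, the claim is a property claim, so the 'unless' proviso supplies this condition. Condition met.
  (c) The property lies in Zefston. Met.
  (d) No party resides in Zefston; the operative events occurred in Zefston, not Thornstead — no alternative holds. Fails.
Only condition (d) fails.

(d)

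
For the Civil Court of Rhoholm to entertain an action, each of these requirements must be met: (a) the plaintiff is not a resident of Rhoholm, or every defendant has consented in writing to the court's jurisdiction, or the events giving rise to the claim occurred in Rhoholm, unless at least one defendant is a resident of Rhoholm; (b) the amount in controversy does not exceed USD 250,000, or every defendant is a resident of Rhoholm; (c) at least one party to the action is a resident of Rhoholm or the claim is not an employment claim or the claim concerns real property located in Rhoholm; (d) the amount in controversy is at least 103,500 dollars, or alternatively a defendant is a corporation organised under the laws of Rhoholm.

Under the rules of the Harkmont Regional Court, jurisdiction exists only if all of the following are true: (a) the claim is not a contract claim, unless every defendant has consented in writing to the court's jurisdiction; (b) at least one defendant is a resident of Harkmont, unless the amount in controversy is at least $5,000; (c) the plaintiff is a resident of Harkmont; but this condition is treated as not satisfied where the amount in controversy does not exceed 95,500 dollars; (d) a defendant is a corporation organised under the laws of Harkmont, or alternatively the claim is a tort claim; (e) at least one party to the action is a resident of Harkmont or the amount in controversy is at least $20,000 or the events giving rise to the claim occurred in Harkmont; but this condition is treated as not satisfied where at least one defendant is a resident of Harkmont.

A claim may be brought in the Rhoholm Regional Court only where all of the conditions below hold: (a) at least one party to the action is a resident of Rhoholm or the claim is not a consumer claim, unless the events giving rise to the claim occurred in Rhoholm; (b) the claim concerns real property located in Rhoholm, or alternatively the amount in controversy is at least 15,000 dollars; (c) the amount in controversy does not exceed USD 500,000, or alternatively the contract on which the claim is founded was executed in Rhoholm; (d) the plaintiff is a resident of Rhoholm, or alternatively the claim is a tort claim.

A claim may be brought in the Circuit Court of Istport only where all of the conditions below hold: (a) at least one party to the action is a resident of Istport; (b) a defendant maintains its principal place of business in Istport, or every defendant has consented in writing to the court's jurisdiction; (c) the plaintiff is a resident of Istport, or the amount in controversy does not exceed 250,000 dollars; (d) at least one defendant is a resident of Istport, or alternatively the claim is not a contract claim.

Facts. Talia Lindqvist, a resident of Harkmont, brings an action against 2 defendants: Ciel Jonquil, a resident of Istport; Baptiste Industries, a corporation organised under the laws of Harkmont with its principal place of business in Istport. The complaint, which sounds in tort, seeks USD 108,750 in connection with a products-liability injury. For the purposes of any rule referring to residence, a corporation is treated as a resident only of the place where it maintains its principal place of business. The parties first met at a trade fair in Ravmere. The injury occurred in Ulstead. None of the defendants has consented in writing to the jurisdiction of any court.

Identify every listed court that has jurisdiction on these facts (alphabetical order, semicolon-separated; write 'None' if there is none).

The Civil Court of Rhoholm:
  (a) The plaintiff resides in Harkmont, which is not Rhoholm, which satisfies one of the alternatives. Met.
  (b) The amount in controversy is 108,750 dollars, within the 250,000 dollars ceiling — that alternative is enough. Condition met.
  (c) The claim is a tort claim, not an employment claim, which satisfies one of the alternatives. Met.
  (d) The amount in controversy is $108,750, which meets the USD 103,500 floor, so one alternative holds. Condition met.
  → All conditions met; jurisdiction exists.
The Harkmont Regional Court:
  (a) The claim is a tort claim, not a contract claim. Condition met.
  (b) No defendant resides in Harkmont (they reside in Istport, Istport). But the amount in controversy is USD 108,750, which meets the $5,000 floor, and the 'unless' clause therefore excuses the requirement. Met.
  (c) The plaintiff resides in Harkmont. And the carve-out is inapplicable — the amount in controversy is 108,750 dollars, above the $95,500 ceiling. Met.
  (d) Baptiste Industries is organised under the laws of Harkmont, so this disjunct is met. Condition met.
  (e) Talia Lindqvist resides in Harkmont — that alternative is enough. The exception is not triggered, since no defendant resides in Harkmont (they reside in Istport, Istport). Met.
  → Every requirement is satisfied — jurisdiction.
The Rhoholm Regional Court:
  (a) The claim is a tort claim, not a consumer claim — that alternative is enough. Satisfied.
  (b) The amount in controversy is 108,750 dollars, which meets the 15,000 dollars floor, which satisfies one of the alternatives. Met.
  (c) The amount in controversy is 108,750 dollars, within the $500,000 ceiling, so one alternative holds. Condition met.
  (d) The claim is a tort claim, so one alternative holds. Condition met.
  → Jurisdiction lies.
The Circuit Court of Istport:
  (a) Ciel Jonquil resides in Istport. Condition met.
  (b) Baptiste Industries has its principal place of business in Istport — that alternative is enough. Satisfied.
  (c) The amount in controversy is USD 108,750, within the USD 250,000 ceiling, so this disjunct is met. Met.
  (d) Ciel Jonquil resides in Istport — that alternative is enough. Met.
  → Every requirement is satisfied — jurisdiction.

the Circuit Court of Istport; the Civil Court of Rhoholm; the Harkmont Regional Court; the Rhoholm Regional Court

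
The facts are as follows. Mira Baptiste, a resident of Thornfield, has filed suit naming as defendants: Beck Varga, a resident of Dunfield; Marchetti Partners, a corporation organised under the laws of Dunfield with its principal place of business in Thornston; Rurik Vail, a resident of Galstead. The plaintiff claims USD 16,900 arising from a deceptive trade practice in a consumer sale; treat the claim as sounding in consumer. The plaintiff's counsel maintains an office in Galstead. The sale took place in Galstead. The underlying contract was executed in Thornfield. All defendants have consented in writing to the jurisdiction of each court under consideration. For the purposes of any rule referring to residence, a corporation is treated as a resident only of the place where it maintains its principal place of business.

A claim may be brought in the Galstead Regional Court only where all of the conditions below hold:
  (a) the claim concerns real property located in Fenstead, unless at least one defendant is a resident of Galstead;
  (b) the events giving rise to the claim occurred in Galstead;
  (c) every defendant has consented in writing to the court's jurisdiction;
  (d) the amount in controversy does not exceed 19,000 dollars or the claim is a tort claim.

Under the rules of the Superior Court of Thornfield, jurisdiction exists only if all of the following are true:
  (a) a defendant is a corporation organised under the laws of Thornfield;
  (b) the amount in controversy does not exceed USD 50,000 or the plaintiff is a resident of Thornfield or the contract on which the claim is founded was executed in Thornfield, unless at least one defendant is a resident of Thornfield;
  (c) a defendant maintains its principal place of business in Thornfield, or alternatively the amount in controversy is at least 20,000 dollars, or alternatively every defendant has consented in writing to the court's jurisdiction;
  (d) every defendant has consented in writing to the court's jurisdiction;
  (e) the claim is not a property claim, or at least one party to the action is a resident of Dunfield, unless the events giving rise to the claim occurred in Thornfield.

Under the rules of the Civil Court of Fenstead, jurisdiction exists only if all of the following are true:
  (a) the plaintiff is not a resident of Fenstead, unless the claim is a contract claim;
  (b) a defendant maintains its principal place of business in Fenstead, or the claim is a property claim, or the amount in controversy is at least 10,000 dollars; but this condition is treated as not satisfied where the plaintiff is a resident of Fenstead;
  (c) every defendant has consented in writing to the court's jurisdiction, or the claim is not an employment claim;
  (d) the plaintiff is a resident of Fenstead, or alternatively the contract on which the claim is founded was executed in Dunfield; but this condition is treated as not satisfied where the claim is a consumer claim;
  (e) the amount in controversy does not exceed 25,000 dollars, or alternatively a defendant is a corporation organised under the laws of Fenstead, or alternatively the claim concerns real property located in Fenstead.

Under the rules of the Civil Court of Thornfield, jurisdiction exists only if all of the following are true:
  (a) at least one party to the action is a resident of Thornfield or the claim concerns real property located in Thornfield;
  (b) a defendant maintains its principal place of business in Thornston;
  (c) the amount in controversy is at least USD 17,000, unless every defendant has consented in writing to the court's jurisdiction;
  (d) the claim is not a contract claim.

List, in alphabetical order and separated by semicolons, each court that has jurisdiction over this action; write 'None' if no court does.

the Civil Court of Thornfield; the Galstead Regional Court

The Galstead Regional Court:
  (a) The claim does not concern real property. But Rurik Vail resides in Galstead, and the 'unless' clause therefore excuses the requirement. Condition met.
  (b) The operative events occurred in Galstead. Met.
  (c) Every defendant has filed written consent. Met.
  (d) The amount in controversy is USD 16,900, within the USD 19,000 ceiling — that alternative is enough. Satisfied.
  → The court has jurisdiction.
The Superior Court of Thornfield:
  (a) The corporate defendant(s) are organised in Dunfield, not Thornfield. Condition not met.
  (b) The amount in controversy is 16,900 dollars, within the $50,000 ceiling, so this disjunct is met. Condition met.
  (c) Every defendant has filed written consent, so one alternative holds. Met.
  (d) Every defendant has filed written consent. Condition met.
  (e) The claim is a consumer claim, not a property claim, so one alternative holds. Satisfied.
  → Not every requirement is met — no jurisdiction.
The Civil Court of Fenstead:
  (a) The plaintiff resides in Thornfield, which is not Fenstead. Met.
  (b) The amount in controversy is 16,900 dollars, which meets the USD 10,000 floor, which satisfies one of the alternatives. The exception is not triggered, since the plaintiff resides in Thornfield, not Fenstead. Condition met.
  (c) Every defendant has filed written consent — that alternative is enough. Condition met.
  (d) The plaintiff resides in Thornfield, not Fenstead; the contract was executed in Thornfield, not Dunfield — no alternative holds. Condition not met.
  (e) The amount in controversy is $16,900, within the 25,000 dollars ceiling, so this disjunct is met. Met.
  → Not every requirement is met — no jurisdiction.
The Civil Court of Thornfield:
  (a) Mira Baptiste resides in Thornfield, so this disjunct is met. Met.
  (b) Marchetti Partners has its principal place of business in Thornston. Condition met.
  (c) The amount in controversy is $16,900, below the USD 17,000 floor. However, every defendant has filed written consent, so the 'unless' proviso supplies this condition. Met.
  (d) The claim is a consumer claim, not a contract claim. Met.
  → All conditions met; jurisdiction exists.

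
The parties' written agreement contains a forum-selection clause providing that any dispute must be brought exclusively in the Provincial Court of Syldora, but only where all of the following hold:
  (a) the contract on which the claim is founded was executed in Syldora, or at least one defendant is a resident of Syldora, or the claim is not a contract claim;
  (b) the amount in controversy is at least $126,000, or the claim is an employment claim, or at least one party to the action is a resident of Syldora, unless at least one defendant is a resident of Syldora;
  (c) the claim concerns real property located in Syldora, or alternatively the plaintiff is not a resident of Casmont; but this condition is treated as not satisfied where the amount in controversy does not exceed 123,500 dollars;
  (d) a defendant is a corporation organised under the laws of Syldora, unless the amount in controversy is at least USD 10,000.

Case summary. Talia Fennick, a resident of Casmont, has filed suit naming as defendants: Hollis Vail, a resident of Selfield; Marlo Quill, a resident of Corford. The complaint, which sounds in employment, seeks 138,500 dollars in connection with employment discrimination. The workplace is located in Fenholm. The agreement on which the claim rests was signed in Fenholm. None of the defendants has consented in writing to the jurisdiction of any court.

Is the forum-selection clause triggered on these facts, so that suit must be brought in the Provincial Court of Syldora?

No

The Provincial Court of Syldora:
  (a) The claim is an employment claim, not a contract claim, so this disjunct is met. Met.
  (b) The amount in controversy is 138,500 dollars, which meets the $126,000 floor — that alternative is enough. Condition met.
  (c) The claim does not concern real property; the plaintiff resides in Casmont — every alternative fails. Not met.
  (d) No defendant is a corporation. However, the amount in controversy is USD 138,500, which meets the USD 10,000 floor, so the 'unless' proviso supplies this condition. Satisfied.
  → The clause does not apply.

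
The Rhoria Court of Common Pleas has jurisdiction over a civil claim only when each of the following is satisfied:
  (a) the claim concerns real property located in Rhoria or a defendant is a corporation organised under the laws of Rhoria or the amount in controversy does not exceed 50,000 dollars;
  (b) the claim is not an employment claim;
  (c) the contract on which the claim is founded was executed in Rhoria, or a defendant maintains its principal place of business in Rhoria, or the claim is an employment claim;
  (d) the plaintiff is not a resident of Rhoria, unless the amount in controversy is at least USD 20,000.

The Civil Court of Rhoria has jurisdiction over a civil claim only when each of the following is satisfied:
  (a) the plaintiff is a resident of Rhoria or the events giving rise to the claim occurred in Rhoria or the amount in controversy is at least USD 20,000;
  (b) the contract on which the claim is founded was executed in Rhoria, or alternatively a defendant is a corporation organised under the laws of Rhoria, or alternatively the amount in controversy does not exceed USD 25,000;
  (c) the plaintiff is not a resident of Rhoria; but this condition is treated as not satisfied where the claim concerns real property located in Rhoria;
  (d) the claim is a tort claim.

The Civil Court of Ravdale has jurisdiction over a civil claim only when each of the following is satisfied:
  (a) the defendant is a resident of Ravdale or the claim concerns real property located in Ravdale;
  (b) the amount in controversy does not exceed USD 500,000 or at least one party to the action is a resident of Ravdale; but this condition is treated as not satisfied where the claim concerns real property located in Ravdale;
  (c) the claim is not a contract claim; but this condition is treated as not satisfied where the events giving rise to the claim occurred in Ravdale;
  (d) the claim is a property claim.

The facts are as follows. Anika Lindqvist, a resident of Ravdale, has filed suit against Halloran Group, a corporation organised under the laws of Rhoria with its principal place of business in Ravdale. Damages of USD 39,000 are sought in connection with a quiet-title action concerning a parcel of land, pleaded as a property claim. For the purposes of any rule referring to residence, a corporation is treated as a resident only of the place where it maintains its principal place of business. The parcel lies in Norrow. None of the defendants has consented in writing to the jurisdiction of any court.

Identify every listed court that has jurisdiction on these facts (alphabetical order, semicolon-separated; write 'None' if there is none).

the Civil Court of Ravdale

The Rhoria Court of Common Pleas:
  (a) Halloran Group is organised under the laws of Rhoria, so this disjunct is met. Satisfied.
  (b) The claim is a property claim, not an employment claim. Condition met.
  (c) No contract (and hence no place of execution) is alleged; the corporate defendant(s) have their principal place of business in Ravdale, not Rhoria; the claim is a property claim, not an employment claim — no alternative holds. Not met.
  (d) The plaintiff resides in Ravdale, which is not Rhoria. Condition met.
  → The court lacks jurisdiction.
The Civil Court of Rhoria:
  (a) The amount in controversy is 39,000 dollars, which meets the $20,000 floor, which satisfies one of the alternatives. Met.
  (b) Halloran Group is organised under the laws of Rhoria, which satisfies one of the alternatives. Met.
  (c) The plaintiff resides in Ravdale, which is not Rhoria. The carve-out does not apply: the property lies in Norrow, not Rhoria. Condition met.
  (d) The claim is a property claim, not a tort claim. Not met.
  → Not every requirement is met — no jurisdiction.
The Civil Court of Ravdale:
  (a) The defendant resides in Ravdale, so one alternative holds. Condition met.
  (b) The amount in controversy is USD 39,000, within the USD 500,000 ceiling, which satisfies one of the alternatives. The carve-out does not apply: the property lies in Norrow, not Ravdale. Satisfied.
  (c) The claim is a property claim, not a contract claim. The carve-out does not apply: the operative events occurred in Norrow, not Ravdale. Met.
  (d) The claim is a property claim. Condition met.
  → The court has jurisdiction.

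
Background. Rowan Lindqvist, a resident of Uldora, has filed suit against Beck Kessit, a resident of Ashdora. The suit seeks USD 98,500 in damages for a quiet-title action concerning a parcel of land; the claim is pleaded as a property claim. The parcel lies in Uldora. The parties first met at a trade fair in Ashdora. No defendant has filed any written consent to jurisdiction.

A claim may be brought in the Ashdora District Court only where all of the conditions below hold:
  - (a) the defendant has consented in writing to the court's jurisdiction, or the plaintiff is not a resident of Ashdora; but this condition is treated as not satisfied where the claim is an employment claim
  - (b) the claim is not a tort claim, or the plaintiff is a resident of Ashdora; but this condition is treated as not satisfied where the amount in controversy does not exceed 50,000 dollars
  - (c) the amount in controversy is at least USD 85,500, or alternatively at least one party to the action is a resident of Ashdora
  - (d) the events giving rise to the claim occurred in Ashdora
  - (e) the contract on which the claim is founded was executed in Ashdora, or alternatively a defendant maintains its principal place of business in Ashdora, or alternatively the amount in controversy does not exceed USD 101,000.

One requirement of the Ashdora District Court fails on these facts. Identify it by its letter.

The Ashdora District Court:
  (a) The plaintiff resides in Uldora, which is not Ashdora, so one alternative holds. And the carve-out is inapplicable — the claim is a property claim, not an employment claim. Met.
  (b) The claim is a property claim, not a tort claim, so this disjunct is met. The carve-out does not apply: the amount in controversy is $98,500, above the USD 50,000 ceiling. Condition met.
  (c) The amount in controversy is 98,500 dollars, which meets the 85,500 dollars floor, so one alternative holds. Satisfied.
  (d) The operative events occurred in Uldora, not Ashdora. Condition not met.
  (e) The amount in controversy is 98,500 dollars, within the $101,000 ceiling, so this disjunct is met. Satisfied.
Only condition (d) fails.

(d)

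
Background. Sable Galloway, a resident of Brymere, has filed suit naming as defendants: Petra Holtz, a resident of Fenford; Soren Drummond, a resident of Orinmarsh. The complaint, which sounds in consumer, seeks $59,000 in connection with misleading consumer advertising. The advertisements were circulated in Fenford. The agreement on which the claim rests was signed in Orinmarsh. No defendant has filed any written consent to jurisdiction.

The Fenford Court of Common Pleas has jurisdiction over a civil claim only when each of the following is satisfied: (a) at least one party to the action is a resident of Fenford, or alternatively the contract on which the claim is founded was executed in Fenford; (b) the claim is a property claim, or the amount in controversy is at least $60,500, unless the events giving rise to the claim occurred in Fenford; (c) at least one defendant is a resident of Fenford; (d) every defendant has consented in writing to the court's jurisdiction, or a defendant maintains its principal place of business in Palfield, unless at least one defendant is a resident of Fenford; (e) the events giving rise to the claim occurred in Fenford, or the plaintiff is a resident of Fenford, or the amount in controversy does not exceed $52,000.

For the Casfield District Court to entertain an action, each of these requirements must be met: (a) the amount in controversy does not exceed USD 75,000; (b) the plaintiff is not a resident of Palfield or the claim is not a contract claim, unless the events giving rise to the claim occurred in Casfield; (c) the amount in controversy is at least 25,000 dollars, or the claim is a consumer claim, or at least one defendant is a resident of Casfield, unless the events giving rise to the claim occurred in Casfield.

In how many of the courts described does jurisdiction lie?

The Fenford Court of Common Pleas:
  (a) Petra Holtz resides in Fenford, so one alternative holds. Condition met.
  (b) The claim is a consumer claim, not a property claim; the amount in controversy is 59,000 dollars, below the USD 60,500 floor — no alternative holds. The proviso rescues it, though: the operative events occurred in Fenford. Met.
  (c) Petra Holtz resides in Fenford. Condition met.
  (d) No such written consent has been filed; no defendant is a corporation — every alternative fails. But Petra Holtz resides in Fenford, and the 'unless' clause therefore excuses the requirement. Satisfied.
  (e) The operative events occurred in Fenford, which satisfies one of the alternatives. Condition met.
  → All conditions met; jurisdiction exists.
The Casfield District Court:
  (a) The amount in controversy is 59,000 dollars, within the 75,000 dollars ceiling. Met.
  (b) The plaintiff resides in Brymere, which is not Palfield, so this disjunct is met. Condition met.
  (c) The amount in controversy is $59,000, which meets the 25,000 dollars floor, so one alternative holds. Met.
  → Jurisdiction lies.
Courts with jurisdiction: the Fenford Court of Common Pleas, the Casfield District Court — 2 in total.

2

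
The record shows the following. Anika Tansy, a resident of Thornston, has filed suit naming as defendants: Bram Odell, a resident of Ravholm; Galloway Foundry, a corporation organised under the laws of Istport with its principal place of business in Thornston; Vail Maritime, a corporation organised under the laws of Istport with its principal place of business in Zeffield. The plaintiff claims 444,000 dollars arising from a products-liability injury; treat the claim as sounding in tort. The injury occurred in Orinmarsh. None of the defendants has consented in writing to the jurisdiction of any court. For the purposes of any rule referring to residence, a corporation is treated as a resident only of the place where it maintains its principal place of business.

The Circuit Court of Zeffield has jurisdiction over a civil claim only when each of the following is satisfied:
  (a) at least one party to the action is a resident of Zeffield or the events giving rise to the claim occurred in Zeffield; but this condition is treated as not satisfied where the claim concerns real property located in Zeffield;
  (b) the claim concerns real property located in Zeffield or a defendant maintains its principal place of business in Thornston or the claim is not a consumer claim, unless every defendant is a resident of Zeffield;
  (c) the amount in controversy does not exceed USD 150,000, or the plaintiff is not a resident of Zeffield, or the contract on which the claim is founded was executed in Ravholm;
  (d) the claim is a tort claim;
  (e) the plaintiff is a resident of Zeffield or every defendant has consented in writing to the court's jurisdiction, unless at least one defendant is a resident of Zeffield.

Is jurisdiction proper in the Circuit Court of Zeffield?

The Circuit Court of Zeffield:
  (a) Vail Maritime resides in Zeffield — that alternative is enough. The exception is not triggered, since the claim does not concern real property. Met.
  (b) Galloway Foundry has its principal place of business in Thornston, which satisfies one of the alternatives. Met.
  (c) The plaintiff resides in Thornston, which is not Zeffield, so one alternative holds. Satisfied.
  (d) The claim is a tort claim. Condition met.
  (e) The plaintiff resides in Thornston, not Zeffield; no such written consent has been filed — none of the alternatives is met. The proviso rescues it, though: Vail Maritime resides in Zeffield. Satisfied.
  → The court has jurisdiction.

Yes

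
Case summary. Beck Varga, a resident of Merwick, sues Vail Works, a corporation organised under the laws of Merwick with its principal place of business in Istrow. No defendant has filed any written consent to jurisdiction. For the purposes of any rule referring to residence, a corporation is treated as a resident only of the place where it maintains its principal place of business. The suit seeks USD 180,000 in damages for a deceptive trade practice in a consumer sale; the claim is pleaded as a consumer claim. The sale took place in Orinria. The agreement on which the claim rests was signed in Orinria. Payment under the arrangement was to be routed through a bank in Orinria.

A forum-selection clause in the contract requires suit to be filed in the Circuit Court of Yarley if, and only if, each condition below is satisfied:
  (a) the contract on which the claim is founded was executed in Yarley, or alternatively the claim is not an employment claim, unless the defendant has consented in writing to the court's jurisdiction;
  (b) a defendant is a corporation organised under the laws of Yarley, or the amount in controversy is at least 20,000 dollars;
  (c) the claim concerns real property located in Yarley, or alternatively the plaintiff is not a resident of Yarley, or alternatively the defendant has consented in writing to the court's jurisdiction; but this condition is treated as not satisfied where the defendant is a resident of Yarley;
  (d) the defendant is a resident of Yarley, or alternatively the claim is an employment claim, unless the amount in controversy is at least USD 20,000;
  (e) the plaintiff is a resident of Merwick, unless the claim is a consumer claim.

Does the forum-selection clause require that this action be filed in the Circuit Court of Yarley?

The Circuit Court of Yarley:
  (a) The claim is a consumer claim, not an employment claim — that alternative is enough. Met.
  (b) The amount in controversy is $180,000, which meets the $20,000 floor, which satisfies one of the alternatives. Satisfied.
  (c) The plaintiff resides in Merwick, which is not Yarley — that alternative is enough. The carve-out does not apply: the defendant resides in Istrow, not Yarley. Met.
  (d) The defendant resides in Istrow, not Yarley; the claim is a consumer claim, not an employment claim — every alternative fails. The proviso rescues it, though: the amount in controversy is USD 180,000, which meets the USD 20,000 floor. Met.
  (e) The plaintiff resides in Merwick. Met.
  → Forum clause is triggered.

Yes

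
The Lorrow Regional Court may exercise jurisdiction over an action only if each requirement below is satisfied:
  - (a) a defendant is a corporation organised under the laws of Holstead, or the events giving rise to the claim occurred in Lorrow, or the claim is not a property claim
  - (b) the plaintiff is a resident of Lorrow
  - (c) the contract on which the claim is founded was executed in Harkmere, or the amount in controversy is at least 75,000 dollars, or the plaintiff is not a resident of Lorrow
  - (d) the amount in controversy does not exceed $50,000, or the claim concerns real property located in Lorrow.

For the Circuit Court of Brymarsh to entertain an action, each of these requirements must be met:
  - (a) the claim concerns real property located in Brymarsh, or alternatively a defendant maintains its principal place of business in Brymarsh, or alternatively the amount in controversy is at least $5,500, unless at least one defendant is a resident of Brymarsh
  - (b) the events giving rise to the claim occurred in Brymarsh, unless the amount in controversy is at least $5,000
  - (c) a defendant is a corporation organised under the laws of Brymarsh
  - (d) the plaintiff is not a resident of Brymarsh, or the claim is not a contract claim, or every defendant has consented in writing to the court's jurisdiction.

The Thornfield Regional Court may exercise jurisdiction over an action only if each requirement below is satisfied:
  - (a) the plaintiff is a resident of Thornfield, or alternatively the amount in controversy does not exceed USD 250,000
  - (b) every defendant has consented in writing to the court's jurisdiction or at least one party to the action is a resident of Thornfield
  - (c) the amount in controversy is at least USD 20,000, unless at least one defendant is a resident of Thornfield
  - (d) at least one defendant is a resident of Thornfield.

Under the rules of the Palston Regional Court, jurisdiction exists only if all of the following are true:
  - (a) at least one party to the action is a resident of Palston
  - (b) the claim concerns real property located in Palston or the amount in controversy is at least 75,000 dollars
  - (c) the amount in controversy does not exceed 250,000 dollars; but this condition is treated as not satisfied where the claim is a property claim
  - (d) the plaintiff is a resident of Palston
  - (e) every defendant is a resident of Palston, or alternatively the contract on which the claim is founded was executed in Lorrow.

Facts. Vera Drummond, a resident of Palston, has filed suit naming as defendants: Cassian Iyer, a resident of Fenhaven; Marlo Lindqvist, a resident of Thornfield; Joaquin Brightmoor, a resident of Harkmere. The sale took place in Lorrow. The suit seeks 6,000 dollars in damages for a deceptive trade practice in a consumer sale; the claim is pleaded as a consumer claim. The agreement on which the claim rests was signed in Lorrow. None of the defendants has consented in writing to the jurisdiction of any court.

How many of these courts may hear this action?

The Lorrow Regional Court:
  (a) The operative events occurred in Lorrow, which satisfies one of the alternatives. Condition met.
  (b) The plaintiff resides in Palston, not Lorrow. Condition not met.
  (c) The plaintiff resides in Palston, which is not Lorrow, so this disjunct is met. Condition met.
  (d) The amount in controversy is $6,000, within the $50,000 ceiling — that alternative is enough. Satisfied.
  → No jurisdiction.
The Circuit Court of Brymarsh:
  (a) The amount in controversy is USD 6,000, which meets the USD 5,500 floor — that alternative is enough. Condition met.
  (b) The operative events occurred in Lorrow, not Brymarsh. The proviso rescues it, though: the amount in controversy is USD 6,000, which meets the $5,000 floor. Met.
  (c) No defendant is a corporation. Not satisfied.
  (d) The plaintiff resides in Palston, which is not Brymarsh, which satisfies one of the alternatives. Met.
  → Not every requirement is met — no jurisdiction.
The Thornfield Regional Court:
  (a) The amount in controversy is $6,000, within the $250,000 ceiling, so this disjunct is met. Satisfied.
  (b) Marlo Lindqvist resides in Thornfield, so this disjunct is met. Satisfied.
  (c) The amount in controversy is 6,000 dollars, below the $20,000 floor. However, Marlo Lindqvist resides in Thornfield, so the 'unless' proviso supplies this condition. Met.
  (d) Marlo Lindqvist resides in Thornfield. Satisfied.
  → Jurisdiction lies.
The Palston Regional Court:
  (a) Vera Drummond resides in Palston. Satisfied.
  (b) The claim does not concern real property; the amount in controversy is 6,000 dollars, below the 75,000 dollars floor — none of the alternatives is met. Not met.
  (c) The amount in controversy is 6,000 dollars, within the USD 250,000 ceiling. The carve-out does not apply: the claim is a consumer claim, not a property claim. Satisfied.
  (d) The plaintiff resides in Palston. Satisfied.
  (e) The contract was executed in Lorrow — that alternative is enough. Met.
  → No jurisdiction.
Courts with jurisdiction: the Thornfield Regional Court — 1 in total.

1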